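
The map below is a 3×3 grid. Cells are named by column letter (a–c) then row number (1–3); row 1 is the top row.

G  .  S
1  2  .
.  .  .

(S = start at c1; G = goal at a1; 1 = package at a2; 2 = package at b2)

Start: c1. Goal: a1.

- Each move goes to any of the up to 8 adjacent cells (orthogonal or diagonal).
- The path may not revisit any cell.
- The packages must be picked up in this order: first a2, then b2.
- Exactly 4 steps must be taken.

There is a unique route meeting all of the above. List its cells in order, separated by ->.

c1 -> b1 -> a2 -> b2 -> a1

The waypoints must appear in the order a2, b2, with no cell reused.
Route from c1: left 1 to b1, down-left 1 to a2, right 1 to b2, up-left 1 to a1 — 4 moves in all.
Check: order respected (1 at step 2, 2 at step 3); 4 moves as required.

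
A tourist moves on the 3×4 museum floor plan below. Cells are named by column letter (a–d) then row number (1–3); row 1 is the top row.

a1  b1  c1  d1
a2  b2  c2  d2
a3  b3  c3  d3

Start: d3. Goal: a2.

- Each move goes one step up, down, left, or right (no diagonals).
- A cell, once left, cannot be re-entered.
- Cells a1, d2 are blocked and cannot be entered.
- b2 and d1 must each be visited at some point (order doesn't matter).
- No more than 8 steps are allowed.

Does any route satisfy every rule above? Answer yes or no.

no

d1 must be visited but has only one open neighbour (c1), and it is neither the start nor the goal — the route would have to enter and leave through c1, re-entering it.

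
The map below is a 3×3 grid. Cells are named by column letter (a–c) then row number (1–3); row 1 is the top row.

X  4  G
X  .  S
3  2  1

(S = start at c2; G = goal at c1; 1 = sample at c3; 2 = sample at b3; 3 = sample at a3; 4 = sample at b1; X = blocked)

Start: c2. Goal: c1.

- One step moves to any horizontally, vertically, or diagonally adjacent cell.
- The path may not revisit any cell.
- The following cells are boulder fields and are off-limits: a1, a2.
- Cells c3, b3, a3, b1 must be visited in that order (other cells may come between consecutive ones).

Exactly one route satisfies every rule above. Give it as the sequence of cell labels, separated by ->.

The waypoints must appear in the order c3, b3, a3, b1, with no cell reused.
Route from c2: down 1 to c3, left 2 to a3, up-right 1 to b2, up 1 to b1, right 1 to c1 — 6 moves in all.
Check: order respected (1 at step 1, 2 at step 2, 3 at step 3, 4 at step 5).

c2 -> c3 -> b3 -> a3 -> b2 -> b1 -> c1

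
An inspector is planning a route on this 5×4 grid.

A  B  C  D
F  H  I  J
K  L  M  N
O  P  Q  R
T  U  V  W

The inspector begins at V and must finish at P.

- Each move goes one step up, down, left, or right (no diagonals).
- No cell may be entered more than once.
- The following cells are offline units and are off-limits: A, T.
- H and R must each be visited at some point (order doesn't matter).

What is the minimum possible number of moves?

8

Any route passes through H and R in some order between V and P. Summing Manhattan distances along each leg and taking the cheapest ordering (V → R → H → P) gives a lower bound of 2 + 4 + 2 = 8 moves.
A route of 8 moves achieves this: V → Q → R → N → J → I → H → L → P.
Since 8 matches the lower bound, it is optimal.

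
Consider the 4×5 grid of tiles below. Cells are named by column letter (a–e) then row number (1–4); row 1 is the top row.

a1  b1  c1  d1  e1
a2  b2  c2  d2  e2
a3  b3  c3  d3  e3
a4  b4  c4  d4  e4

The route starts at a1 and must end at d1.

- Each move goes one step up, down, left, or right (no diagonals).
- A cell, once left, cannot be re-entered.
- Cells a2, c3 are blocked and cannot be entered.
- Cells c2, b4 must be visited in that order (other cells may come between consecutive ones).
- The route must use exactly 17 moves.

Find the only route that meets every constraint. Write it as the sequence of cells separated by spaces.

a1 b1 c1 c2 b2 b3 a3 a4 b4 c4 d4 e4 e3 d3 d2 e2 e1 d1

The waypoints must appear in the order c2, b4, with no cell reused.
Route from a1: 2× right (reaching c1), down to c2, left to b2, down to b3, left to a3, down to a4, 4× right (reaching e4), up to e3, left to d3, up to d2, right to e2, up to e1, left to d1 — 17 moves in all.
Check: order respected (c2 at step 3, b4 at step 8); 17 moves as required.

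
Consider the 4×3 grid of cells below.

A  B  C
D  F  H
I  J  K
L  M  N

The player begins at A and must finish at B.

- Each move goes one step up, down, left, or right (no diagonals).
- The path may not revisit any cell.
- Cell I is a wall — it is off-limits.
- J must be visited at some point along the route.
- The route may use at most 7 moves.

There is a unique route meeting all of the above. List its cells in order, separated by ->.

A -> D -> F -> J -> K -> H -> C -> B

The 7-move cap with required stops at J leaves no slack for detours.
Route from A: down to D, right to F, down to J, right to K, 2× up (reaching C), left to B — 7 moves in all.
Check: all required cells visited; 7 ≤ 7 moves.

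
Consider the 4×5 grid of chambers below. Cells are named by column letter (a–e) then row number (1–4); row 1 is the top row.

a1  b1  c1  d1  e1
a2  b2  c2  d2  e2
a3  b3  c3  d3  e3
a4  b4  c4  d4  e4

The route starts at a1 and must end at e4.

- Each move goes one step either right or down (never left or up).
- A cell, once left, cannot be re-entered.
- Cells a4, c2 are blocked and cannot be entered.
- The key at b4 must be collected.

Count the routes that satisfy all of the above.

A right/down-only route from a1 to e4 makes exactly 3 down-moves and 4 right-moves in some order.
With no other constraints that would be C(7,3) = 35 routes.
Split at b4 and multiply the segment counts (each segment already excludes blocked cells): a1→b4: 3; b4→e4: 1; product = 3.
That gives 3 routes.

3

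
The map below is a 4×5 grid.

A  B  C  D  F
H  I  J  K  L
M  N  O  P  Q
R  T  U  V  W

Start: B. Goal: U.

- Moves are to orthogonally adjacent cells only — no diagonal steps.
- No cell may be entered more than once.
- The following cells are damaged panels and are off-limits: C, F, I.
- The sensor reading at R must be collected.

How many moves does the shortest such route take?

Any route passes through R somewhere between B and U. Summing Manhattan distances along the two legs (B → R → U) gives a lower bound of 4 + 2 = 6 moves.
A route of 6 moves achieves this: B → A → H → M → R → T → U.
Since 6 matches the lower bound, it is optimal.

6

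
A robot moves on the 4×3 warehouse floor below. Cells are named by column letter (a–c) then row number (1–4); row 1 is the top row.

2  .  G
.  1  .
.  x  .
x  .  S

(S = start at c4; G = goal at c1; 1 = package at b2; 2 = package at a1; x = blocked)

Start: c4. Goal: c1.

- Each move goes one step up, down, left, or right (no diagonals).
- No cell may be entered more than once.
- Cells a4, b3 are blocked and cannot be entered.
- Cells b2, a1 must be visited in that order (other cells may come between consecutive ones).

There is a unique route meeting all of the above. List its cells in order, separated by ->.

c4 -> c3 -> c2 -> b2 -> a2 -> a1 -> b1 -> c1

The waypoints must appear in the order b2, a1, with no cell reused.
Route from c4: 2× up (reaching c2), 2× left (reaching a2), up to a1, 2× right (reaching c1) — 7 moves in all.
Check: order respected (1 at step 3, 2 at step 5).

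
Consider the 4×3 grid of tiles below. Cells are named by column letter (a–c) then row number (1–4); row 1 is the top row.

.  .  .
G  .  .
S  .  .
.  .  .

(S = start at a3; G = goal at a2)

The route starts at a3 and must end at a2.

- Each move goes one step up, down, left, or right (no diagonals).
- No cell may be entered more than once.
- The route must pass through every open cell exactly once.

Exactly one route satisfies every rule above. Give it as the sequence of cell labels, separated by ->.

a3 -> a4 -> b4 -> c4 -> c3 -> b3 -> b2 -> c2 -> c1 -> b1 -> a1 -> a2

Need to visit all 12 open cells exactly once, starting at a3 and ending at a2.
Route from a3: down to a4, 2× right (reaching c4), up to c3, left to b3, up to b2, right to c2, up to c1, 2× left (reaching a1), down to a2 — 11 moves in all.
Check: all 12 open cells covered.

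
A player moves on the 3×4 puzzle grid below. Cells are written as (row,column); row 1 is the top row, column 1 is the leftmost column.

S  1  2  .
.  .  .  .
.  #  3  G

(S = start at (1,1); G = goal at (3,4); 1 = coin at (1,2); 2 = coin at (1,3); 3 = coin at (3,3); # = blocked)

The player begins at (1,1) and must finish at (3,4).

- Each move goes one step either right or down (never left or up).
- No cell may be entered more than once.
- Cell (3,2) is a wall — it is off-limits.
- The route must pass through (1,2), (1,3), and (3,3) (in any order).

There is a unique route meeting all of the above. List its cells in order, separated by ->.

(1,1) -> (1,2) -> (1,3) -> (2,3) -> (3,3) -> (3,4)

Moves only go right or down, so the column and row indices never decrease.
Route from (1,1): 2× right (reaching (1,3)), 2× down (reaching (3,3)), right to (3,4) — 5 moves in all.
Check: all required cells visited.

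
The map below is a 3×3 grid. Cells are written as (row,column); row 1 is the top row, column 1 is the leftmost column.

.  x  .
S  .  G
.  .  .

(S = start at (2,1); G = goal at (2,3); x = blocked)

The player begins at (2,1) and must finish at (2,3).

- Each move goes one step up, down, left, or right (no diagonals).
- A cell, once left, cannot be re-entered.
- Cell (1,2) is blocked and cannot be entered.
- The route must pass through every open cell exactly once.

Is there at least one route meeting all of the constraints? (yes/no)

no

Cell (1,1) has only one open neighbour but is neither the start nor the goal, so a Hamiltonian route would have to both enter and leave it through the same neighbour — impossible without revisiting.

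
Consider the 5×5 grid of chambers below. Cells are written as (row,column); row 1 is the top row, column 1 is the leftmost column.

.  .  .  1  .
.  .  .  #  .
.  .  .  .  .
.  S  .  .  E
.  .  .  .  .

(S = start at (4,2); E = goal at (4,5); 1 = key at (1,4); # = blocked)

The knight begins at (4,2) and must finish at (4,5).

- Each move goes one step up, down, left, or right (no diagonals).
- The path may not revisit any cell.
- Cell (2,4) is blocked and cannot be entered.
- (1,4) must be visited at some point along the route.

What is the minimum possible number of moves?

Any route passes through (1,4) somewhere between (4,2) and (4,5). Summing Manhattan distances along the two legs ((4,2) → (1,4) → (4,5)) gives a lower bound of 5 + 4 = 9 moves.
A route of 9 moves achieves this: (4,2) → (3,2) → (2,2) → (1,2) → (1,3) → (1,4) → (1,5) → (2,5) → (3,5) → (4,5).
Since 9 matches the lower bound, it is optimal.

9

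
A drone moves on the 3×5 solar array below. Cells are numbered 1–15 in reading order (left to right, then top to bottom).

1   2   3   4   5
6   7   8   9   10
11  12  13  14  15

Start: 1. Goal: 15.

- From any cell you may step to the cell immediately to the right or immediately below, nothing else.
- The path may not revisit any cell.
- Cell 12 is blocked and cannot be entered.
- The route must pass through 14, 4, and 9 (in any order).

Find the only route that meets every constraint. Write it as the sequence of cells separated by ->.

Moves only go right or down, so the column and row indices never decrease.
Route from 1: right 3 to 4, down 2 to 14, right 1 to 15 — 6 moves in all.
Check: all required cells visited.

1 -> 2 -> 3 -> 4 -> 9 -> 14 -> 15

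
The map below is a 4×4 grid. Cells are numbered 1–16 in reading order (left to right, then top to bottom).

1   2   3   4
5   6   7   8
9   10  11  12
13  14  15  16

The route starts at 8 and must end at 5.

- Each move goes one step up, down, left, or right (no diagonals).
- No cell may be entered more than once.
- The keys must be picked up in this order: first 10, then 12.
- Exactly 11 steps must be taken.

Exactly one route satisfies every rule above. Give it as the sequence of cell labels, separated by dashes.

8 - 7 - 6 - 10 - 11 - 12 - 16 - 15 - 14 - 13 - 9 - 5

The waypoints must appear in the order 10, 12, with no cell reused.
Route from 8: 2× left (reaching 6), down to 10, 2× right (reaching 12), down to 16, 3× left (reaching 13), 2× up (reaching 5) — 11 moves in all.
Check: order respected (10 at step 3, 12 at step 5); 11 moves as required.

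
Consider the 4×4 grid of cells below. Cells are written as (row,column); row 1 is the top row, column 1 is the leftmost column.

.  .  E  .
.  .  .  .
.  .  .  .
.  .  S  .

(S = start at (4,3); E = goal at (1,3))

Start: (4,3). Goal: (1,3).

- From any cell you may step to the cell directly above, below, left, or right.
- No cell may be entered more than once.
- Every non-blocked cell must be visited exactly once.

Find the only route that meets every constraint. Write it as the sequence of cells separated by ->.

(4,3) -> (4,4) -> (3,4) -> (3,3) -> (3,2) -> (4,2) -> (4,1) -> (3,1) -> (2,1) -> (1,1) -> (1,2) -> (2,2) -> (2,3) -> (2,4) -> (1,4) -> (1,3)

Need to visit all 16 open cells exactly once, starting at (4,3) and ending at (1,3).
Route from (4,3): right 1 to (4,4), up 1 to (3,4), left 2 to (3,2), down 1 to (4,2), left 1 to (4,1), up 3 to (1,1), right 1 to (1,2), down 1 to (2,2), right 2 to (2,4), up 1 to (1,4), left 1 to (1,3) — 15 moves in all.
Check: all 16 open cells covered.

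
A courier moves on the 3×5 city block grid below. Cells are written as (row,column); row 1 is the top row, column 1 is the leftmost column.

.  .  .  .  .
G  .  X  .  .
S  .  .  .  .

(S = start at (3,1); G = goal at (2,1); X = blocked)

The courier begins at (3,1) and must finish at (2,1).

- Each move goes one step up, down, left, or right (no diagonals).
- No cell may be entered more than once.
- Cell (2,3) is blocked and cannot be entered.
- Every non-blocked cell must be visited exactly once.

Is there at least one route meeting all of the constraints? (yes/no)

no

Colour the cells like a checkerboard: each orthogonal step flips colour, so a Hamiltonian route alternates colours. Here there are 8 cells of one colour and 6 of the other, with start on the opposite colour to the goal — the counts and endpoints can't be arranged into an alternating sequence of length 14, so no Hamiltonian route exists.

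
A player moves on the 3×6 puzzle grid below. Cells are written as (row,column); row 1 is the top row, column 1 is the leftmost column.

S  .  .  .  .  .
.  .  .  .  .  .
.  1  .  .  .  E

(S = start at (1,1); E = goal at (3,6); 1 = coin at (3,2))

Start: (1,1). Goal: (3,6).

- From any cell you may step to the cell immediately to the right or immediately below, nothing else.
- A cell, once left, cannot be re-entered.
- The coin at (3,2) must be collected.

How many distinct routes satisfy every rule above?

3

A right/down-only route from (1,1) to (3,6) makes exactly 2 down-moves and 5 right-moves in some order.
With no other constraints that would be C(7,2) = 21 routes.
Split at (3,2) and multiply the segment counts: (1,1)→(3,2): 3; (3,2)→(3,6): 1; product = 3.
That gives 3 routes.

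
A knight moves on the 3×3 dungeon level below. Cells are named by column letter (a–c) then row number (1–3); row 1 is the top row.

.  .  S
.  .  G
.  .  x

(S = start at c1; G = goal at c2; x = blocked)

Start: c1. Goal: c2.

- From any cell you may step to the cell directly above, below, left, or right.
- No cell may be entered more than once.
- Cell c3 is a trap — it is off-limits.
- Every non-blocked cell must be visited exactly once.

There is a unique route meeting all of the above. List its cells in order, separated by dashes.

c1 - b1 - a1 - a2 - a3 - b3 - b2 - c2

Need to visit all 8 open cells exactly once, starting at c1 and ending at c2.
Cell b3 has only two open neighbours (b2 and a3), so the path must pass straight through it: one of those is the cell it's entered from and the other is where it exits.
Route from c1: 2× left (reaching a1), 2× down (reaching a3), right to b3, up to b2, right to c2 — 7 moves in all.
Check: all 8 open cells covered.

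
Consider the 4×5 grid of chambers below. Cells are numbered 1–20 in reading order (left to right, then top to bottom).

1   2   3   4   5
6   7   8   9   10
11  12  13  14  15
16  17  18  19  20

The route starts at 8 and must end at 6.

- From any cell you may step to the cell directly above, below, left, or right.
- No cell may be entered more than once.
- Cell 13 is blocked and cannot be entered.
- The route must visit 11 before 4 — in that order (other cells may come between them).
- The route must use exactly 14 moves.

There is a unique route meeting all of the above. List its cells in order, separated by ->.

8 -> 7 -> 12 -> 11 -> 16 -> 17 -> 18 -> 19 -> 14 -> 9 -> 4 -> 3 -> 2 -> 1 -> 6

The waypoints must appear in the order 11, 4, with no cell reused.
Route from 8: left to 7, down to 12, left to 11, down to 16, 3× right (reaching 19), 3× up (reaching 4), 3× left (reaching 1), down to 6 — 14 moves in all.
Check: order respected (11 at step 3, 4 at step 10); 14 moves as required.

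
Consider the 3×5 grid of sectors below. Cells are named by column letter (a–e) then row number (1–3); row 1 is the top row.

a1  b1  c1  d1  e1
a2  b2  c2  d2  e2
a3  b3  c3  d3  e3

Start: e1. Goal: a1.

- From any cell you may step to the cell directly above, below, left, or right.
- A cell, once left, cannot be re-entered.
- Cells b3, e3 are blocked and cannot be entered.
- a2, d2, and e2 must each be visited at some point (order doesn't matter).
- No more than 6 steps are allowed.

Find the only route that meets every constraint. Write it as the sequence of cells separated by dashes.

Any route must reach a2, d2, and e2 and still end at a1 within 6 moves, so the order of the required stops is forced.
Route from e1: down 1 to e2, left 4 to a2, up 1 to a1 — 6 moves in all.
Check: all required cells visited; 6 ≤ 6 moves.

e1 - e2 - d2 - c2 - b2 - a2 - a1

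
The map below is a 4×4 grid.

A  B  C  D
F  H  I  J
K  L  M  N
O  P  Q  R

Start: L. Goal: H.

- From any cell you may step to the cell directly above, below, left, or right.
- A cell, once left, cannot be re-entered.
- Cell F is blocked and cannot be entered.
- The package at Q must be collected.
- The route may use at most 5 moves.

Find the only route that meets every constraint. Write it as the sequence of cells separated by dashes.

Any route must reach Q and still end at H within 5 moves, so the order of the required stops is forced.
Route from L: down to P, right to Q, 2× up (reaching I), left to H — 5 moves in all.
Check: all required cells visited; 5 ≤ 5 moves.

L - P - Q - M - I - H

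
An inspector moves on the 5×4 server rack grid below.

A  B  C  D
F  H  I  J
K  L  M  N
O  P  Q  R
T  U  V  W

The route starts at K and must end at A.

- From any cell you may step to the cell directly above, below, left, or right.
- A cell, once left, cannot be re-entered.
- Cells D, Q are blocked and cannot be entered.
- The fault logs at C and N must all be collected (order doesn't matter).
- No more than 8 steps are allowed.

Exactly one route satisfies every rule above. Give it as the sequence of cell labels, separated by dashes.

K - L - M - N - J - I - C - B - A

The 8-move cap with required stops at C, N leaves no slack for detours.
Route from K: right 3 to N, up 1 to J, left 1 to I, up 1 to C, left 2 to A — 8 moves in all.
Check: all required cells visited; 8 ≤ 8 moves.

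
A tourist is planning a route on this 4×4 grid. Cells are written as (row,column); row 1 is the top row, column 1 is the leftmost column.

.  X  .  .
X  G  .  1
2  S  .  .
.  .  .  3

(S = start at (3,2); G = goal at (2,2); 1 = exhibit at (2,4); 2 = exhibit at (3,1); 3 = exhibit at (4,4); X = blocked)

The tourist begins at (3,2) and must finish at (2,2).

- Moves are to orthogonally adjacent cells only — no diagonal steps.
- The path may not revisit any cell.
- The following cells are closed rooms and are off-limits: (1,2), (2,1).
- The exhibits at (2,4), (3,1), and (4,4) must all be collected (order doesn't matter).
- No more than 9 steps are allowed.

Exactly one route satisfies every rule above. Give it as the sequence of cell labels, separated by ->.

Any route must reach (2,4), (3,1), and (4,4) and still end at (2,2) within 9 moves, so the order of the required stops is forced.
Route from (3,2): left to (3,1), down to (4,1), 3× right (reaching (4,4)), 2× up (reaching (2,4)), 2× left (reaching (2,2)) — 9 moves in all.
Check: all required cells visited; 9 ≤ 9 moves.

(3,2) -> (3,1) -> (4,1) -> (4,2) -> (4,3) -> (4,4) -> (3,4) -> (2,4) -> (2,3) -> (2,2)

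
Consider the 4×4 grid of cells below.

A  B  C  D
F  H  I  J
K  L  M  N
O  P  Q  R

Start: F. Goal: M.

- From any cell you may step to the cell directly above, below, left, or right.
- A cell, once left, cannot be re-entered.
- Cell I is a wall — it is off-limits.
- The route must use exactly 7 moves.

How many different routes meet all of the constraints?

Need simple routes of exactly 7 moves from F to M (Manhattan distance 3, so 2 moves are spent on a detour and 2 undoing it).
Enumerating: F A B H L P Q M | F A B C D J N M | F K O P Q R N M | F K L P Q R N M | F H B C D J N M | F H L P Q R N M | F H L K O P Q M.
That gives 7 routes.

7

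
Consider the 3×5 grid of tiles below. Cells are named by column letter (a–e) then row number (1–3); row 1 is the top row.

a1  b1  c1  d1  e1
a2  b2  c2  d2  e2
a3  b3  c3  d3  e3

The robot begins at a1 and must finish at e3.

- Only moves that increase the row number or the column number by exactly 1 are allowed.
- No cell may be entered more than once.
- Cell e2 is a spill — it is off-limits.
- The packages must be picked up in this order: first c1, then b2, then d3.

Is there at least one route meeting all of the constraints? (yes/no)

b2 lies to the left of c1, so going from c1 to b2 would need a leftward move — but moves only go right/down, so c1 cannot be visited before b2.

no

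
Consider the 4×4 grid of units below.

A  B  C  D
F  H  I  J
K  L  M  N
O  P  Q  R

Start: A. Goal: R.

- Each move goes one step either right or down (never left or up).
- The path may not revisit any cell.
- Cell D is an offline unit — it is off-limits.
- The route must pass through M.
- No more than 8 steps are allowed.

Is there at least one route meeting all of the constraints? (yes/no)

yes

One route that works: A → F → K → L → M → Q → R.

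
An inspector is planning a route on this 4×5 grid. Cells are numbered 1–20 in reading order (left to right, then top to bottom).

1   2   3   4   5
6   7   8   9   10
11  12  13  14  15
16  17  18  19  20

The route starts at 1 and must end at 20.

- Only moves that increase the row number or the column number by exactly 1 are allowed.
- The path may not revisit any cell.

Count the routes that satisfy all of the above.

35

A right/down-only route from 1 to 20 makes exactly 3 down-moves and 4 right-moves in some order.
With no other constraints that would be C(7,3) = 35 routes.
That gives 35 routes.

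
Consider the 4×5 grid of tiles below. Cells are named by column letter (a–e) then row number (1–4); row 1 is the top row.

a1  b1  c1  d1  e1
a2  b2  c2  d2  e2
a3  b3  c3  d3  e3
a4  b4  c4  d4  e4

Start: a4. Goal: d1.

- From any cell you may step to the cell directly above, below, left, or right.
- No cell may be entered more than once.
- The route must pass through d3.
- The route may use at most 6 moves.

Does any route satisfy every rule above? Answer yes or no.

yes

One route that works: a4 → a3 → b3 → c3 → d3 → d2 → d1.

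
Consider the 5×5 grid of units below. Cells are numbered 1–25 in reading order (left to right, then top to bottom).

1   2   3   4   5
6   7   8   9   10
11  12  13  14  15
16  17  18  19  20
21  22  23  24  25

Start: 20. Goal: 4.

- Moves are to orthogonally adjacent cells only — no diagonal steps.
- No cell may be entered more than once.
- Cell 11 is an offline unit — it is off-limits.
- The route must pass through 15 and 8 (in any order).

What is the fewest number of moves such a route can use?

Any route passes through 15 and 8 in some order between 20 and 4. Summing Manhattan distances along each leg and taking the cheapest ordering (20 → 15 → 8 → 4) gives a lower bound of 1 + 3 + 2 = 6 moves.
A route of 6 moves achieves this: 20 → 15 → 10 → 9 → 8 → 3 → 4.
Since 6 matches the lower bound, it is optimal.

6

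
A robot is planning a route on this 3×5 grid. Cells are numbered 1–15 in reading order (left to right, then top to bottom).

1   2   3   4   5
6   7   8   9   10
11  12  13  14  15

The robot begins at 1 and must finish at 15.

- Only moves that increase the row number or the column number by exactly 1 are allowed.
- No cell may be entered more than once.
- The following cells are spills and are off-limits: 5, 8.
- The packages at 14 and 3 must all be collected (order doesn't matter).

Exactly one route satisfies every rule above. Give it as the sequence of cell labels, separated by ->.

1 -> 2 -> 3 -> 4 -> 9 -> 14 -> 15

Moves only go right or down, so the column and row indices never decrease.
Route from 1: 3× right (reaching 4), 2× down (reaching 14), right to 15 — 6 moves in all.
Check: all required cells visited.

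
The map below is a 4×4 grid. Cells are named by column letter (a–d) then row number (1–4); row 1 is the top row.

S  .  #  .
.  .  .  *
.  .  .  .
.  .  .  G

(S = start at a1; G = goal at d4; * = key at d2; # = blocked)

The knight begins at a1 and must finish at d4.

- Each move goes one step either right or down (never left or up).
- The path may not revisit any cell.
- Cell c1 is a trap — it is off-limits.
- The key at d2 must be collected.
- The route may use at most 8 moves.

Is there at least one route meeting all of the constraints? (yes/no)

One route that works: a1 → a2 → b2 → c2 → d2 → d3 → d4.

yes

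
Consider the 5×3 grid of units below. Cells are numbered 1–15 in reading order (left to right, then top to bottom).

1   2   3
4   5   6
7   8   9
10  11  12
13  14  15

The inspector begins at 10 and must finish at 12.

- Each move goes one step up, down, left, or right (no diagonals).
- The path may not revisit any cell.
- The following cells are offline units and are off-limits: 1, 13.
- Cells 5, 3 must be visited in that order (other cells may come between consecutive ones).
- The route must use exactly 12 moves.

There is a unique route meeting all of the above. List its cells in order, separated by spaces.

10 7 4 5 2 3 6 9 8 11 14 15 12

The waypoints must appear in the order 5, 3, with no cell reused.
Route from 10: up 2 to 4, right 1 to 5, up 1 to 2, right 1 to 3, down 2 to 9, left 1 to 8, down 2 to 14, right 1 to 15, up 1 to 12 — 12 moves in all.
Check: order respected (5 at step 3, 3 at step 5); 12 moves as required.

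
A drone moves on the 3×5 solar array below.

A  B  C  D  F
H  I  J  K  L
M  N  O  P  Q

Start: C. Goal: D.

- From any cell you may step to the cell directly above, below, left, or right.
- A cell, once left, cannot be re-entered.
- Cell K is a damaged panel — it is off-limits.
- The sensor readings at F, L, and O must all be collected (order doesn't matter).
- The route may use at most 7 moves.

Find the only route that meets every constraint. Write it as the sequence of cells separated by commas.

The 7-move cap with required stops at F, L, O leaves no slack for detours.
Route from C: down 2 to O, right 2 to Q, up 2 to F, left 1 to D — 7 moves in all.
Check: all required cells visited; 7 ≤ 7 moves.

C, J, O, P, Q, L, F, D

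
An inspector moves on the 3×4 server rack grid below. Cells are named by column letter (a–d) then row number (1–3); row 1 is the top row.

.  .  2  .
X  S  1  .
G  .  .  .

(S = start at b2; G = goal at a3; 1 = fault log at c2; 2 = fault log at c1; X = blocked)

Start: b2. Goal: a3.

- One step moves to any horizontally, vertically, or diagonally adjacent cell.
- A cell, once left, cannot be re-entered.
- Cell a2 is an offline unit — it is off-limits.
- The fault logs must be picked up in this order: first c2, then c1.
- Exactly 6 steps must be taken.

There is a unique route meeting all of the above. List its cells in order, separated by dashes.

The waypoints must appear in the order c2, c1, with no cell reused.
Route from b2: right 1 to c2, up 1 to c1, down-right 1 to d2, down-left 1 to c3, left 2 to a3 — 6 moves in all.
Check: order respected (1 at step 1, 2 at step 2); 6 moves as required.

b2 - c2 - c1 - d2 - c3 - b3 - a3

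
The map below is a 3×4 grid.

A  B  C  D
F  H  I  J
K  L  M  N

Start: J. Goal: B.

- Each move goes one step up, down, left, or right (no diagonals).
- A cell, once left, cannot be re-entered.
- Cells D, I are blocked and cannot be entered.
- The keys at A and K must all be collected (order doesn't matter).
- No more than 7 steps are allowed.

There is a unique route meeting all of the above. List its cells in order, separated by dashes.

The budget equals the shortest possible length, so every move has to be on a shortest route through the required cells.
Route from J: down 1 to N, left 3 to K, up 2 to A, right 1 to B — 7 moves in all.
Check: all required cells visited; 7 ≤ 7 moves.

J - N - M - L - K - F - A - B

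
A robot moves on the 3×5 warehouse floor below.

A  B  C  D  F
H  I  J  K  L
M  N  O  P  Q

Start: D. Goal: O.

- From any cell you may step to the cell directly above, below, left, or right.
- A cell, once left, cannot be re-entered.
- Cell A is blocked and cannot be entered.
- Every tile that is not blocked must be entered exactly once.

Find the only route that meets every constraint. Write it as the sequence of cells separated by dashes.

D - F - L - Q - P - K - J - C - B - I - H - M - N - O

Need to visit all 14 open cells exactly once, starting at D and ending at O.
Cell Q has only two open neighbours (L and P), so the path must pass straight through it: one of those is the cell it's entered from and the other is where it exits.
Route from D: right to F, 2× down (reaching Q), left to P, up to K, left to J, up to C, left to B, down to I, left to H, down to M, 2× right (reaching O) — 13 moves in all.
Check: all 14 open cells covered.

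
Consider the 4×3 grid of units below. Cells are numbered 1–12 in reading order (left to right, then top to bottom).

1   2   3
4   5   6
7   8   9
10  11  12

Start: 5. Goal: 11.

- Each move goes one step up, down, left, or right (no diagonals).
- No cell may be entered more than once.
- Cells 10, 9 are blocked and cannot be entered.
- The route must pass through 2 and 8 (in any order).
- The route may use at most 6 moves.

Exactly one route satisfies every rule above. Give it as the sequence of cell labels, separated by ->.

Any route must reach 2 and 8 and still end at 11 within 6 moves, so the order of the required stops is forced.
Route from 5: up to 2, left to 1, 2× down (reaching 7), right to 8, down to 11 — 6 moves in all.
Check: all required cells visited; 6 ≤ 6 moves.

5 -> 2 -> 1 -> 4 -> 7 -> 8 -> 11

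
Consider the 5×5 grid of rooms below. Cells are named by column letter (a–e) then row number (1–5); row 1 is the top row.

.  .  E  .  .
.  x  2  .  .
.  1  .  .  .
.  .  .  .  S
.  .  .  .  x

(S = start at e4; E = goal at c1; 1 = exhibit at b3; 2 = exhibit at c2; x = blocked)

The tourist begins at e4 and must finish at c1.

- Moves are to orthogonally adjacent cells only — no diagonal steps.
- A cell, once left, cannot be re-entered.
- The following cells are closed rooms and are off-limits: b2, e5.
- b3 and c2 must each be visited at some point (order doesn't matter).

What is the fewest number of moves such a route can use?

7

Any route passes through b3 and c2 in some order between e4 and c1. Summing Manhattan distances along each leg and taking the cheapest ordering (e4 → b3 → c2 → c1) gives a lower bound of 4 + 2 + 1 = 7 moves.
A route of 7 moves achieves this: e4 → d4 → c4 → b4 → b3 → c3 → c2 → c1.
Since 7 matches the lower bound, it is optimal.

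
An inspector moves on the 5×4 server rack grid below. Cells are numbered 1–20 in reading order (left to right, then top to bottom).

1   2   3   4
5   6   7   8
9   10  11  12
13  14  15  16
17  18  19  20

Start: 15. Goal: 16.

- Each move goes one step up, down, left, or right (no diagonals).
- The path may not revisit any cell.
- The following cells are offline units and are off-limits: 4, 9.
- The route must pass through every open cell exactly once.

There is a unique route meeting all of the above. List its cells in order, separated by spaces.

Need to visit all 18 open cells exactly once, starting at 15 and ending at 16.
Cell 17 has only two open neighbours (13 and 18), so the path must pass straight through it: one of those is the cell it's entered from and the other is where it exits.
Route from 15: up 1 to 11, right 1 to 12, up 1 to 8, left 1 to 7, up 1 to 3, left 2 to 1, down 1 to 5, right 1 to 6, down 2 to 14, left 1 to 13, down 1 to 17, right 3 to 20, up 1 to 16 — 17 moves in all.
Check: all 18 open cells covered.

15 11 12 8 7 3 2 1 5 6 10 14 13 17 18 19 20 16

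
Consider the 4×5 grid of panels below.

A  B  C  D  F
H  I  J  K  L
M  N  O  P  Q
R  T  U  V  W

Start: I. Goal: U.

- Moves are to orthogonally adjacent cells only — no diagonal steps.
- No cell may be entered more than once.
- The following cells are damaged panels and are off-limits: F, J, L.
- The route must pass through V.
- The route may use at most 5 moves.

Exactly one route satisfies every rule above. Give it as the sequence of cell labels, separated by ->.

Any route must reach V and still end at U within 5 moves, so the order of the required stops is forced.
Route from I: down 1 to N, right 2 to P, down 1 to V, left 1 to U — 5 moves in all.
Check: all required cells visited; 5 ≤ 5 moves.

I -> N -> O -> P -> V -> U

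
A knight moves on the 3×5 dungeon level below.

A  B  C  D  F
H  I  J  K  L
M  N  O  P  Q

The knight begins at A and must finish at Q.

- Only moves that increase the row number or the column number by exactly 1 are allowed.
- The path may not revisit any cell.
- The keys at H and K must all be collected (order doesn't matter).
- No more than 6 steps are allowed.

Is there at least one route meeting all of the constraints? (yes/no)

One route that works: A → H → I → J → K → P → Q.

yes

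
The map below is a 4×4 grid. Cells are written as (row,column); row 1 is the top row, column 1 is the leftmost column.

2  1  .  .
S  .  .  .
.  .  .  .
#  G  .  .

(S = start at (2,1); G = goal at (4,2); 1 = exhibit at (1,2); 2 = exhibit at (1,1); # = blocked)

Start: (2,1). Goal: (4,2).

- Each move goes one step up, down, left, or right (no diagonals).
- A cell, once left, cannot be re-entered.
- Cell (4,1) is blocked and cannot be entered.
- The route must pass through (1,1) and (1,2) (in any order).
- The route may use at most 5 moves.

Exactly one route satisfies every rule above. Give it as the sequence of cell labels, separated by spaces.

The budget equals the shortest possible length, so every move has to be on a shortest route through the required cells.
Route from (2,1): up to (1,1), right to (1,2), 3× down (reaching (4,2)) — 5 moves in all.
Check: all required cells visited; 5 ≤ 5 moves.

(2,1) (1,1) (1,2) (2,2) (3,2) (4,2)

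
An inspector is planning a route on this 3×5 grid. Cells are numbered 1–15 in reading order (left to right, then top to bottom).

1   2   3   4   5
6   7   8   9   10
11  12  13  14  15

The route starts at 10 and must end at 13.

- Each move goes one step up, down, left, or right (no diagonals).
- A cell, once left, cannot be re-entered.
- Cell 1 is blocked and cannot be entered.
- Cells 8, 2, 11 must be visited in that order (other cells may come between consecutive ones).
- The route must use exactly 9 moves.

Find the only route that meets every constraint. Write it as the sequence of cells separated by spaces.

10 9 8 3 2 7 6 11 12 13

The waypoints must appear in the order 8, 2, 11, with no cell reused.
Route from 10: left 2 to 8, up 1 to 3, left 1 to 2, down 1 to 7, left 1 to 6, down 1 to 11, right 2 to 13 — 9 moves in all.
Check: order respected (8 at step 2, 2 at step 4, 11 at step 7); 9 moves as required.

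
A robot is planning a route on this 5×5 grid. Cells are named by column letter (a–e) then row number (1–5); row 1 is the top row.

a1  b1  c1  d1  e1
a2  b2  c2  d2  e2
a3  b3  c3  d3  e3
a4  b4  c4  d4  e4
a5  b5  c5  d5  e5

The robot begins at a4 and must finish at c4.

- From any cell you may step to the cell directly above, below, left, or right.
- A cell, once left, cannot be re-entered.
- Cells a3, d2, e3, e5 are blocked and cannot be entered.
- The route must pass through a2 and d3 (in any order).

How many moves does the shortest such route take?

12

Any route passes through a2 and d3 in some order between a4 and c4. Summing Manhattan distances along each leg and taking the cheapest ordering (a4 → a2 → d3 → c4) gives a lower bound of 2 + 4 + 2 = 8 moves.
That bound ignores the blocked cells. Measuring each leg by the fewest moves that actually steer around them (a4→a2: 4; a2→d3: 4; d3→c4: 2) raises the lower bound to 10.
The shortest route satisfying every rule uses 12 moves: a4 → b4 → b3 → b2 → a2 → a1 → b1 → c1 → c2 → c3 → d3 → d4 → c4.
The bound of 10 isn't tight here; checking systematically, no route of length 10 through 11 satisfies every constraint, so 12 is the minimum.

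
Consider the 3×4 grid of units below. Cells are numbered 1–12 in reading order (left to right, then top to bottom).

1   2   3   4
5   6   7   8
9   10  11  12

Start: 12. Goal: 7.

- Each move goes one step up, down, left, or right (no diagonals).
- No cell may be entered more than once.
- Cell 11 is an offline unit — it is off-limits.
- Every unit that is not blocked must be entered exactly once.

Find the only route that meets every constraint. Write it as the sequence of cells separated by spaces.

Need to visit all 11 open cells exactly once, starting at 12 and ending at 7.
Cell 10 has only two open neighbours (6 and 9), so the path must pass straight through it: one of those is the cell it's entered from and the other is where it exits.
Route from 12: up 2 to 4, left 3 to 1, down 2 to 9, right 1 to 10, up 1 to 6, right 1 to 7 — 10 moves in all.
Check: all 11 open cells covered.

12 8 4 3 2 1 5 9 10 6 7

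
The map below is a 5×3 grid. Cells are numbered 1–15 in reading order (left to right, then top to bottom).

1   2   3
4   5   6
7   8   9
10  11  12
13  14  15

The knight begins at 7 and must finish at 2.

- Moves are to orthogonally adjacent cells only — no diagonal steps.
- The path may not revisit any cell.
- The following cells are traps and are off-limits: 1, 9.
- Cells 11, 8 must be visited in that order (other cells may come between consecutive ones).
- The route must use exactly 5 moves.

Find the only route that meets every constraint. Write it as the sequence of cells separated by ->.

The waypoints must appear in the order 11, 8, with no cell reused.
Route from 7: down to 10, right to 11, 3× up (reaching 2) — 5 moves in all.
Check: order respected (11 at step 2, 8 at step 3); 5 moves as required.

7 -> 10 -> 11 -> 8 -> 5 -> 2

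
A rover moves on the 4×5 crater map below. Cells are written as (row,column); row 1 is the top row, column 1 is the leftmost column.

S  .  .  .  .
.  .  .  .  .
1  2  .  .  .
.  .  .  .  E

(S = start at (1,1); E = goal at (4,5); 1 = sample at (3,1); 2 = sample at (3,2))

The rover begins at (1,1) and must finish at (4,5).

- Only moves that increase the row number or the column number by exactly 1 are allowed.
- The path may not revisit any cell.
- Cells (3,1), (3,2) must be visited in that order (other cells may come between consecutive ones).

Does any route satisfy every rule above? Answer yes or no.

One route that works: (1,1) → (2,1) → (3,1) → (3,2) → (4,2) → (4,3) → (4,4) → (4,5).

yes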